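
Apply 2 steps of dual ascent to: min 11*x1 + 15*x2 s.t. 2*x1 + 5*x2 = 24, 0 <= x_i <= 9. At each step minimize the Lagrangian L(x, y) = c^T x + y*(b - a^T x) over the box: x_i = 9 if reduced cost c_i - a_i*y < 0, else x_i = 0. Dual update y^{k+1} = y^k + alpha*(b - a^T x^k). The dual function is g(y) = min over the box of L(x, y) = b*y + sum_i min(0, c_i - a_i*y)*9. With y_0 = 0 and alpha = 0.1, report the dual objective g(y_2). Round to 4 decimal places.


Dual ascent for LP: min 11*x1 + 15*x2, 2*x1 + 5*x2 = 24, 0 <= x_i <= 9
Step 1: y^k = 0.0, reduced costs: (11.0, 15.0)
  x^k = (0.0, 0.0), subgradient = b - a^T x = 24.0
  y^{k+1} = 0.0 + 0.1*24.0 = 2.4
Step 2: y^k = 2.4, reduced costs: (6.2, 3.0)
  x^k = (0.0, 0.0), subgradient = b - a^T x = 24.0
  y^{k+1} = 2.4 + 0.1*24.0 = 4.8
Dual objective at y_2 = 4.8: reduced costs (1.4, -9.0), box minimizer x = (0.0, 9.0)
g(y_2) = b*y + (c1 - a1*y)*x1 + (c2 - a2*y)*x2 = 24*4.8 + 1.4*0.0 + (-9.0)*9.0 = 115.2 + 0.0 - 81.0 = 34.2


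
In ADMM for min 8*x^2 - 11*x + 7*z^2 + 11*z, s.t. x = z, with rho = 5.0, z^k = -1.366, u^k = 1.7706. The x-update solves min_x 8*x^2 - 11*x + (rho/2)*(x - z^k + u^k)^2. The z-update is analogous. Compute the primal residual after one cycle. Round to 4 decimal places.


ADMM iteration with rho = 5.0, z^k = -1.366, u^k = 1.7706
Step 1: x-update.
Minimize 8*x^2 - 11*x + (5.0/2)*(x + 1.366 + 1.7706)^2
FOC: (2*8 + 5.0)*x = 11 + 5.0*(-1.366 - 1.7706)
x^{k+1} = -0.223
Step 2: z-update.
Minimize 7*z^2 + 11*z + (5.0/2)*(-0.223 - z + 1.7706)^2
FOC: (2*7 + 5.0)*z = -11 + 5.0*(-0.223 + 1.7706)
z^{k+1} = -0.1717
Step 3: u-update.
u^{k+1} = 1.7706 - 0.223 + 0.1717 = 1.7193
Step 4: Primal residual = |-0.223 + 0.1717| = 0.0513


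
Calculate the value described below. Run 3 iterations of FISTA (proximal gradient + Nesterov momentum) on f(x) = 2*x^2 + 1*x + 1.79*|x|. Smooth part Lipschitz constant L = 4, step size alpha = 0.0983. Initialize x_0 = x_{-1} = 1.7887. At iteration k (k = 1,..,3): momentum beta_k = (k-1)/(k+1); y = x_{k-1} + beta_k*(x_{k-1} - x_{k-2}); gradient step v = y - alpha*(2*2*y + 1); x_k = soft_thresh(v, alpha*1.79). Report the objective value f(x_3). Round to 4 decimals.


FISTA on f(x) = 2*x^2 + 1*x + 1.79*|x|
L = 4, alpha = 0.0983
Iteration 1: beta = 0.0, y = 1.7887 + 0.0*(1.7887 - 1.7887) = 1.7887
  grad(y) = 8.1548, v = y - alpha*grad = 0.9871
  prox(v) = soft_thresh(0.9871, 0.176) = 0.8111
Iteration 2: beta = 0.3333, y = 0.8111 + 0.3333*(0.8111 - 1.7887) = 0.4853
  grad(y) = 2.9411, v = y - alpha*grad = 0.1962
  prox(v) = soft_thresh(0.1962, 0.176) = 0.0202
Iteration 3: beta = 0.5, y = 0.0202 + 0.5*(0.0202 - 0.8111) = -0.3753
  grad(y) = -0.501, v = y - alpha*grad = -0.326
  prox(v) = soft_thresh(-0.326, 0.176) = -0.15
f(x_3) = 2*(-0.15)^2 + 1*(-0.15) + 1.79*|-0.15| = 0.1636


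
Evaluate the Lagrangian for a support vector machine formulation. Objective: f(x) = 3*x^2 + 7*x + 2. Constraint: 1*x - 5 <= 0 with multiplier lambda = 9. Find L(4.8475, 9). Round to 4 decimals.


Step 1: Evaluate f(x).
f(4.8475) = 3*4.8475^2 + 7*4.8475 + 2 = 106.4273
Step 2: Evaluate g(x).
g(4.8475) = 1*4.8475 - 5 = -0.1525
Step 3: Compute Lagrangian.
L = 106.4273 + 9*-0.1525 = 105.0548


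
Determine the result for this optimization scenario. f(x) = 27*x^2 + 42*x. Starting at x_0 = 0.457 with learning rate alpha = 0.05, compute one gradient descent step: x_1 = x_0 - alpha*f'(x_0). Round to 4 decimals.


We compute the gradient at x_0 and apply the update.
f'(x) = 54*x + 42
f'(0.457) = 54*0.457 + 42 = 66.678
x_1 = 0.457 - 0.05*66.678 = -2.8769


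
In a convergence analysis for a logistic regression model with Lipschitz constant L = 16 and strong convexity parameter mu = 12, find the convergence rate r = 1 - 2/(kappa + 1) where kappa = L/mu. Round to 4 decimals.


Step 1: Compute the condition number.
kappa = L/mu = 16/12 = 1.3333
Step 2: Compute the convergence rate.
r = 1 - 2/(kappa + 1) = 1 - 2*mu/(L + mu) = (L - mu)/(L + mu) = 4/28 = 0.1429


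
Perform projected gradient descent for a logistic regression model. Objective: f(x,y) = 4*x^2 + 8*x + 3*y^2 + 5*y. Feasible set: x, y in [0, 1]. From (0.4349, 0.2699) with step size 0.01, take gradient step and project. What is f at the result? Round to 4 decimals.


Step 1: Compute gradient at (0.4349, 0.2699).
grad_x = 2*4*0.4349 + 8 = 11.4792
grad_y = 2*3*0.2699 + 5 = 6.6194
Step 2: Gradient step.
x_raw = 0.4349 - 0.01*11.4792 = 0.3201
y_raw = 0.2699 - 0.01*6.6194 = 0.2037
Step 3: Project onto [0, 1].
x_proj = clip(0.3201) = 0.3201
y_proj = clip(0.2037) = 0.2037
Step 4: Evaluate f.
f(0.3201, 0.2037) = 4.1138


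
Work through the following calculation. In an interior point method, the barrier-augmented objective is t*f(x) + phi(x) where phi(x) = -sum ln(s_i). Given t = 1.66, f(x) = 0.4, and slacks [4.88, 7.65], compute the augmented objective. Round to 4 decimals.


Step 1: Compute log-barrier.
ln values: [1.5851, 2.0347]
phi = -(1.5851 + 2.0347) = -3.6199
Step 2: Compute augmented objective.
t*f(x) = 1.66*0.4 = 0.664
Total = 0.664 - 3.6199 = -2.9559


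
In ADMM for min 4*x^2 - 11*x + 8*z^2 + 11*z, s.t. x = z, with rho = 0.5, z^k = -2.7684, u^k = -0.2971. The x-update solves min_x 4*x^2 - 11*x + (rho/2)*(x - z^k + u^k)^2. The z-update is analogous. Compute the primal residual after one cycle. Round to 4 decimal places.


ADMM iteration with rho = 0.5, z^k = -2.7684, u^k = -0.2971
Step 1: x-update.
Minimize 4*x^2 - 11*x + (0.5/2)*(x + 2.7684 - 0.2971)^2
FOC: (2*4 + 0.5)*x = 11 + 0.5*(-2.7684 + 0.2971)
x^{k+1} = 1.1487
Step 2: z-update.
Minimize 8*z^2 + 11*z + (0.5/2)*(1.1487 - z - 0.2971)^2
FOC: (2*8 + 0.5)*z = -11 + 0.5*(1.1487 - 0.2971)
z^{k+1} = -0.6409
Step 3: u-update.
u^{k+1} = -0.2971 + 1.1487 + 0.6409 = 1.4925
Step 4: Primal residual = |1.1487 + 0.6409| = 1.7896


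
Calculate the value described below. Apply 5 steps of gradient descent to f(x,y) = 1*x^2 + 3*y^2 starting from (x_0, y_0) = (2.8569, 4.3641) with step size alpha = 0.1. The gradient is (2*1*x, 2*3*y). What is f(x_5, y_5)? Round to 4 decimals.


Gradient descent on f(x,y) = 1*x^2 + 3*y^2.
Starting point: (2.8569, 4.3641), alpha = 0.1
Step 1: grad_x = 2*1*2.8569 = 5.7138, grad_y = 2*3*4.3641 = 26.1846
  x_1 = 2.8569 - 0.1*5.7138 = 2.2855
  y_1 = 4.3641 - 0.1*26.1846 = 1.7456
Step 2: grad_x = 2*1*2.2855 = 4.571, grad_y = 2*3*1.7456 = 10.4738
  x_2 = 2.2855 - 0.1*4.571 = 1.8284
  y_2 = 1.7456 - 0.1*10.4738 = 0.6983
Step 3: grad_x = 2*1*1.8284 = 3.6568, grad_y = 2*3*0.6983 = 4.1895
  x_3 = 1.8284 - 0.1*3.6568 = 1.4627
  y_3 = 0.6983 - 0.1*4.1895 = 0.2793
Step 4: grad_x = 2*1*1.4627 = 2.9255, grad_y = 2*3*0.2793 = 1.6758
  x_4 = 1.4627 - 0.1*2.9255 = 1.1702
  y_4 = 0.2793 - 0.1*1.6758 = 0.1117
Step 5: grad_x = 2*1*1.1702 = 2.3404, grad_y = 2*3*0.1117 = 0.6703
  x_5 = 1.1702 - 0.1*2.3404 = 0.9361
  y_5 = 0.1117 - 0.1*0.6703 = 0.0447
f(0.9361, 0.0447) = 1*0.9361^2 + 3*0.0447^2 = 0.8824


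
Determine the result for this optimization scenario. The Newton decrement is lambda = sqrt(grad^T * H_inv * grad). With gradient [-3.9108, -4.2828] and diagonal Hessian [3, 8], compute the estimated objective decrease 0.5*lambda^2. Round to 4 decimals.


Step 1: H is diagonal, so H^(-1) * g = [-1.3036, -0.5354].
Step 2: g^T H^(-1) g = sum_i g_i^2 / H_ii
  = (-3.9108)^2/3 + (-4.2828)^2/8
  = 5.0981 + 2.2928 = 7.3909
Step 3: Objective decrease = 0.5 * g^T H^(-1) g = 3.6955


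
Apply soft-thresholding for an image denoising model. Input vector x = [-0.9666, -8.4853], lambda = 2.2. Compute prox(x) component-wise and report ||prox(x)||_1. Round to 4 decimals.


Soft-thresholding with lambda = 2.2:
prox(-0.9666) = sign(-0.9666)*max(|-0.9666| - 2.2, 0) = 0.0
prox(-8.4853) = sign(-8.4853)*max(|-8.4853| - 2.2, 0) = -6.2853
prox(x) = [0.0, -6.2853]
||prox(x)||_1 = 0.0 + 6.2853 = 6.2853


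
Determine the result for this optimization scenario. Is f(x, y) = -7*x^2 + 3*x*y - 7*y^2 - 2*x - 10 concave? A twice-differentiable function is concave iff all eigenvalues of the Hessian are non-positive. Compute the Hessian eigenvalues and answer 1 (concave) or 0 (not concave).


The Hessian of f(x,y) = -7*x^2 + 3*x*y - 7*y^2 - 2*x - 10 is:
H = [[-14, 3], [3, -14]]
Trace = -14 - 14 = -28
Determinant = -14*-14 - (3)^2 = 187
Discriminant = (-28)^2 - 4*187 = 36.0
Eigenvalues: lambda_1 = -17.0, lambda_2 = -11.0
The function is concave.

1


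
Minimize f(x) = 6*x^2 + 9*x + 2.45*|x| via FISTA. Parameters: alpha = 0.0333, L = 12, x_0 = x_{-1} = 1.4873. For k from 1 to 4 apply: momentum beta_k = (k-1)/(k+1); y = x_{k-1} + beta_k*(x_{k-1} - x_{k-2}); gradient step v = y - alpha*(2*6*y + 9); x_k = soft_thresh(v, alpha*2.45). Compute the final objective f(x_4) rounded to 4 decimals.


FISTA on f(x) = 6*x^2 + 9*x + 2.45*|x|
L = 12, alpha = 0.0333
Iteration 1: beta = 0.0, y = 1.4873 + 0.0*(1.4873 - 1.4873) = 1.4873
  grad(y) = 26.8476, v = y - alpha*grad = 0.5933
  prox(v) = soft_thresh(0.5933, 0.0816) = 0.5117
Iteration 2: beta = 0.3333, y = 0.5117 + 0.3333*(0.5117 - 1.4873) = 0.1865
  grad(y) = 11.2378, v = y - alpha*grad = -0.1877
  prox(v) = soft_thresh(-0.1877, 0.0816) = -0.1061
Iteration 3: beta = 0.5, y = -0.1061 + 0.5*(-0.1061 - 0.5117) = -0.4151
  grad(y) = 4.0192, v = y - alpha*grad = -0.5489
  prox(v) = soft_thresh(-0.5489, 0.0816) = -0.4673
Iteration 4: beta = 0.6, y = -0.4673 + 0.6*(-0.4673 + 0.1061) = -0.684
  grad(y) = 0.7917, v = y - alpha*grad = -0.7104
  prox(v) = soft_thresh(-0.7104, 0.0816) = -0.6288
f(x_4) = 6*(-0.6288)^2 + 9*(-0.6288) + 2.45*|-0.6288| = -1.7463


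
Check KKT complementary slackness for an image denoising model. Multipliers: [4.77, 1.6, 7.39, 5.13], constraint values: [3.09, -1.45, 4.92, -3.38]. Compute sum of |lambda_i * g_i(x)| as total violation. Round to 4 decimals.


KKT complementary slackness check:
lambda_1 * g_1 = 4.77 * 3.09 = 14.7393
lambda_2 * g_2 = 1.6 * -1.45 = -2.32
lambda_3 * g_3 = 7.39 * 4.92 = 36.3588
lambda_4 * g_4 = 5.13 * -3.38 = -17.3394
Total violation = 14.7393 + 2.32 + 36.3588 + 17.3394 = 70.7575


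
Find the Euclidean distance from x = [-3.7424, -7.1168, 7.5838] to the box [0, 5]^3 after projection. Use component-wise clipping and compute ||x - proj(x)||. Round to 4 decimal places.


Project each component onto [0, 5].
clip(-3.7424) = 0.0, clip(-7.1168) = 0.0, clip(7.5838) = 5.0
Projection = [0.0, 0.0, 5.0]
Squared diffs: [14.0056, 50.6488, 6.676]
Distance = sqrt(71.3304) = 8.4457


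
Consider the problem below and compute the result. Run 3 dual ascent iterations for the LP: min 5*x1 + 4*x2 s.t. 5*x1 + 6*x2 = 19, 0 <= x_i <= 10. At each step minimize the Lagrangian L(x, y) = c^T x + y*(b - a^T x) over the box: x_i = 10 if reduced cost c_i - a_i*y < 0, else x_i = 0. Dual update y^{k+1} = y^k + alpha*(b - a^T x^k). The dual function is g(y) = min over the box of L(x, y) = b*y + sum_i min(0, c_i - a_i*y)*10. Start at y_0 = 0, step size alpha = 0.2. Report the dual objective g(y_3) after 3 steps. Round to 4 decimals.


Dual ascent for LP: min 5*x1 + 4*x2, 5*x1 + 6*x2 = 19, 0 <= x_i <= 10
Step 1: y^k = 0.0, reduced costs: (5.0, 4.0)
  x^k = (0.0, 0.0), subgradient = b - a^T x = 19.0
  y^{k+1} = 0.0 + 0.2*19.0 = 3.8
Step 2: y^k = 3.8, reduced costs: (-14.0, -18.8)
  x^k = (10.0, 10.0), subgradient = b - a^T x = -91.0
  y^{k+1} = 3.8 + 0.2*-91.0 = -14.4
Step 3: y^k = -14.4, reduced costs: (77.0, 90.4)
  x^k = (0.0, 0.0), subgradient = b - a^T x = 19.0
  y^{k+1} = -14.4 + 0.2*19.0 = -10.6
Dual objective at y_3 = -10.6: reduced costs (58.0, 67.6), box minimizer x = (0.0, 0.0)
g(y_3) = b*y + (c1 - a1*y)*x1 + (c2 - a2*y)*x2 = 19*(-10.6) + 58.0*0.0 + 67.6*0.0 = -201.4 + 0.0 + 0.0 = -201.4


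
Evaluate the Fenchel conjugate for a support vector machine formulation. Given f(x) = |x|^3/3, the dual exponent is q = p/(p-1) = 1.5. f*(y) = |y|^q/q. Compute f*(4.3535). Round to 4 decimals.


The conjugate exponent q satisfies 1/p + 1/q = 1.
p = 3, so q = 3/(3 - 1) = 1.5
|y|^q = 4.3535^1.5 = 9.0836
f*(4.3535) = 9.0836 / 1.5 = 6.0557


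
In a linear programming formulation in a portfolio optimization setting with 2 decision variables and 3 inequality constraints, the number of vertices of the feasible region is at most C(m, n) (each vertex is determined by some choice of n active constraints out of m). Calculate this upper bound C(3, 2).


Each vertex corresponds to some choice of n active constraints out of m, so the number of vertices is at most C(m, n) = m! / (n!(m-n)!).
m = 3, n = 2
Numerator: 3 * 2
Denominator: 2! = 2
C(3, 2) = 3


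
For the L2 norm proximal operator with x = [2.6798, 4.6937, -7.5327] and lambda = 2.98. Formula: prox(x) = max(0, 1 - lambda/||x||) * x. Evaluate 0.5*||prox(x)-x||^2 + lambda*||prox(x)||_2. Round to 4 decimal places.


Step 1: Compute ||x||.
||x|| = 9.2711
Step 2: Compute scaling factor.
scale = max(0, 1 - 2.98/9.2711) = 0.6786
Step 3: prox(x) = [1.8184, 3.185, -5.1115]
||prox(x)|| = 6.2911
Step 4: Proximal objective.
0.5*||prox-x||^2 = 4.4402
lambda*||prox|| = 18.7475
Total = 23.1877


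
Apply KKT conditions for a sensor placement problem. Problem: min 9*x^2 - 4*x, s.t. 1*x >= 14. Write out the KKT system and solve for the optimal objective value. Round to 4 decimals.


Step 1: Try lambda = 0 (constraint inactive).
x_unc = 4/(2*9) = 0.2222
Check: 1*0.2222 = 0.2222 < 14 -- violated!
Step 2: Constraint must be active: 1*x = 14
x* = 14/1 = 14.0
lambda = (2*9*14.0 - 4)/1 = 248.0
Step 3: Compute optimal value.
f(x*) = 9*14.0^2 - 4*14.0 = 1708.0


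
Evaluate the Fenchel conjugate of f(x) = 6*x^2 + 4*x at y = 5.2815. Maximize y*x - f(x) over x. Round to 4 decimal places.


f*(y) = sup_x {y*x - a*x^2 - b*x} = sup_x {(y-b)*x - a*x^2}
FOC: (y - b) - 2a*x = 0 => x* = (y - b)/(2a)
x* = (5.2815 - 4)/(2*6) = 0.1068
f*(5.2815) = (y-b)^2/(4a) = (5.2815 - 4)^2/(4*6)
= 1.6422/24 = 0.0684


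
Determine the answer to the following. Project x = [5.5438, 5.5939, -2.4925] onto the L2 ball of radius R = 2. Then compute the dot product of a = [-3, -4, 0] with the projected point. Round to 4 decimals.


Step 1: Compute ||x|| (intermediates to 6 decimals).
||x|| = sqrt(5.5438^2 + 5.5939^2 + (-2.4925)^2) = 8.260629
Step 2: Project.
Since ||x|| > R, scale = R/||x|| = 2/8.260629 = 0.242112, proj(x) = scale * x
proj(x) = [1.342221, 1.35435, -0.603464]
Step 3: Dot product.
a^T * proj(x) = -3*1.342221 - 4*1.35435 + 0*(-0.603464) = -9.4441


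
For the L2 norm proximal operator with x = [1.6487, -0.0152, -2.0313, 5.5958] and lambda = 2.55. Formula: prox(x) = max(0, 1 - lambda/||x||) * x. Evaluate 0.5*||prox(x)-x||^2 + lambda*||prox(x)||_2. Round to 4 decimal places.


Step 1: Compute ||x||.
||x|| = 6.1772
Step 2: Compute scaling factor.
scale = max(0, 1 - 2.55/6.1772) = 0.5872
Step 3: prox(x) = [0.9681, -0.0089, -1.1928, 3.2858]
||prox(x)|| = 3.6272
Step 4: Proximal objective.
0.5*||prox-x||^2 = 3.2513
lambda*||prox|| = 9.2494
Total = 12.5006


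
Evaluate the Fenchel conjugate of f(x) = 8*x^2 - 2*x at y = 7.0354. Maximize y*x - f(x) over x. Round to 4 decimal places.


f*(y) = sup_x {y*x - a*x^2 - b*x} = sup_x {(y-b)*x - a*x^2}
FOC: (y - b) - 2a*x = 0 => x* = (y - b)/(2a)
x* = (7.0354 + 2)/(2*8) = 0.5647
f*(7.0354) = (y-b)^2/(4a) = (7.0354 + 2)^2/(4*8)
= 81.6385/32 = 2.5512


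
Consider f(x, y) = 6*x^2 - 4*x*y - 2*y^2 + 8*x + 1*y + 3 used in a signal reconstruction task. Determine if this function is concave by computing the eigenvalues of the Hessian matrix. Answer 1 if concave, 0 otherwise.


The Hessian of f(x,y) = 6*x^2 - 4*x*y - 2*y^2 + 8*x + 1*y + 3 is:
H = [[12, -4], [-4, -4]]
Trace = 12 - 4 = 8
Determinant = 12*-4 - (-4)^2 = -64
Discriminant = (8)^2 - 4*-64 = 320.0
Eigenvalues: lambda_1 = -4.9443, lambda_2 = 12.9443
The function is not concave.

0


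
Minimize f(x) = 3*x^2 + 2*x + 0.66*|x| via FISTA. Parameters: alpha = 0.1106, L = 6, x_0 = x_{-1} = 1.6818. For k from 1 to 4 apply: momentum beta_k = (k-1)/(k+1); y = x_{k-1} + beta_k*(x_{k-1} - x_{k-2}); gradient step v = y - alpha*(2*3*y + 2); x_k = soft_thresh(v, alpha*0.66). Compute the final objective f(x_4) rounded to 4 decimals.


FISTA on f(x) = 3*x^2 + 2*x + 0.66*|x|
L = 6, alpha = 0.1106
Iteration 1: beta = 0.0, y = 1.6818 + 0.0*(1.6818 - 1.6818) = 1.6818
  grad(y) = 12.0908, v = y - alpha*grad = 0.3446
  prox(v) = soft_thresh(0.3446, 0.073) = 0.2716
Iteration 2: beta = 0.3333, y = 0.2716 + 0.3333*(0.2716 - 1.6818) = -0.1985
  grad(y) = 0.8089, v = y - alpha*grad = -0.288
  prox(v) = soft_thresh(-0.288, 0.073) = -0.215
Iteration 3: beta = 0.5, y = -0.215 + 0.5*(-0.215 - 0.2716) = -0.4583
  grad(y) = -0.7496, v = y - alpha*grad = -0.3754
  prox(v) = soft_thresh(-0.3754, 0.073) = -0.3024
Iteration 4: beta = 0.6, y = -0.3024 + 0.6*(-0.3024 + 0.215) = -0.3548
  grad(y) = -0.1287, v = y - alpha*grad = -0.3406
  prox(v) = soft_thresh(-0.3406, 0.073) = -0.2676
f(x_4) = 3*(-0.2676)^2 + 2*(-0.2676) + 0.66*|-0.2676| = -0.1438


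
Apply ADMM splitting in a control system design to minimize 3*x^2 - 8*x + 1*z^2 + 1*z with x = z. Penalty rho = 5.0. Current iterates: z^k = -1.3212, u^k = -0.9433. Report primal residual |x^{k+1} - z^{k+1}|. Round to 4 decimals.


ADMM iteration with rho = 5.0, z^k = -1.3212, u^k = -0.9433
Step 1: x-update.
Minimize 3*x^2 - 8*x + (5.0/2)*(x + 1.3212 - 0.9433)^2
FOC: (2*3 + 5.0)*x = 8 + 5.0*(-1.3212 + 0.9433)
x^{k+1} = 0.5555
Step 2: z-update.
Minimize 1*z^2 + 1*z + (5.0/2)*(0.5555 - z - 0.9433)^2
FOC: (2*1 + 5.0)*z = -1 + 5.0*(0.5555 - 0.9433)
z^{k+1} = -0.4199
Step 3: u-update.
u^{k+1} = -0.9433 + 0.5555 + 0.4199 = 0.0321
Step 4: Primal residual = |0.5555 + 0.4199| = 0.9754


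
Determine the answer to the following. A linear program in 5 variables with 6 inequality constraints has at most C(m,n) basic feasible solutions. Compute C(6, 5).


Each vertex corresponds to some choice of n active constraints out of m, so the number of vertices is at most C(m, n) = m! / (n!(m-n)!).
m = 6, n = 5
Numerator: 6 * 5 * 4 * 3 * 2
Denominator: 5! = 120
C(6, 5) = 6


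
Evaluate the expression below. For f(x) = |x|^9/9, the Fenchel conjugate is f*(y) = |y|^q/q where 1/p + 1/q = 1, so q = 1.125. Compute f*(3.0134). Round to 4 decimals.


The conjugate exponent q satisfies 1/p + 1/q = 1.
p = 9, so q = 9/(9 - 1) = 1.125
|y|^q = 3.0134^1.125 = 3.4589
f*(3.0134) = 3.4589 / 1.125 = 3.0746


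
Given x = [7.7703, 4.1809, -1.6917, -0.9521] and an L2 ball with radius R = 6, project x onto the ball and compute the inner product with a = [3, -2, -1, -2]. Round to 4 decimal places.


Step 1: Compute ||x|| (intermediates to 6 decimals).
||x|| = sqrt(7.7703^2 + 4.1809^2 + (-1.6917)^2 + (-0.9521)^2) = 9.034701
Step 2: Project.
Since ||x|| > R, scale = R/||x|| = 6/9.034701 = 0.664106, proj(x) = scale * x
proj(x) = [5.160303, 2.776561, -1.123468, -0.632295]
Step 3: Dot product.
a^T * proj(x) = 3*5.160303 - 2*2.776561 - 1*(-1.123468) - 2*(-0.632295) = 12.3158


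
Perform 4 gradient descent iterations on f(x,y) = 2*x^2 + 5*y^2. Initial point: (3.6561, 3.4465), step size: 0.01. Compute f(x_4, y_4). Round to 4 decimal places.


Gradient descent on f(x,y) = 2*x^2 + 5*y^2.
Starting point: (3.6561, 3.4465), alpha = 0.01
Step 1: grad_x = 2*2*3.6561 = 14.6244, grad_y = 2*5*3.4465 = 34.465
  x_1 = 3.6561 - 0.01*14.6244 = 3.5099
  y_1 = 3.4465 - 0.01*34.465 = 3.1019
Step 2: grad_x = 2*2*3.5099 = 14.0394, grad_y = 2*5*3.1019 = 31.0185
  x_2 = 3.5099 - 0.01*14.0394 = 3.3695
  y_2 = 3.1019 - 0.01*31.0185 = 2.7917
Step 3: grad_x = 2*2*3.3695 = 13.4778, grad_y = 2*5*2.7917 = 27.9167
  x_3 = 3.3695 - 0.01*13.4778 = 3.2347
  y_3 = 2.7917 - 0.01*27.9167 = 2.5125
Step 4: grad_x = 2*2*3.2347 = 12.9387, grad_y = 2*5*2.5125 = 25.125
  x_4 = 3.2347 - 0.01*12.9387 = 3.1053
  y_4 = 2.5125 - 0.01*25.125 = 2.2612
f(3.1053, 2.2612) = 2*3.1053^2 + 5*2.2612^2 = 44.852


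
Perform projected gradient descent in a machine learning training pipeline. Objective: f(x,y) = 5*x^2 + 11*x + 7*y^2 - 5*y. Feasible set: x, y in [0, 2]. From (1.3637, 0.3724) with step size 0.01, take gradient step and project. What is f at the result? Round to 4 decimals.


Step 1: Compute gradient at (1.3637, 0.3724).
grad_x = 2*5*1.3637 + 11 = 24.637
grad_y = 2*7*0.3724 - 5 = 0.2136
Step 2: Gradient step.
x_raw = 1.3637 - 0.01*24.637 = 1.1173
y_raw = 0.3724 - 0.01*0.2136 = 0.3703
Step 3: Project onto [0, 2].
x_proj = clip(1.1173) = 1.1173
y_proj = clip(0.3703) = 0.3703
Step 4: Evaluate f.
f(1.1173, 0.3703) = 17.6411


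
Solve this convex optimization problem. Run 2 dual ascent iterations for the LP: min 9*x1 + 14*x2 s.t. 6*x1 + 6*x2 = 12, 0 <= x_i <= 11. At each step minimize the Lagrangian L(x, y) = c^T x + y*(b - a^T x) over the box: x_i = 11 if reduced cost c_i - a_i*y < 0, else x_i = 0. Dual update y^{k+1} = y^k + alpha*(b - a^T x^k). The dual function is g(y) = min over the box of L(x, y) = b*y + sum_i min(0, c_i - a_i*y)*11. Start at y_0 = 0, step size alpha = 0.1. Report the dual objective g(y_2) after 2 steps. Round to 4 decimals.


Dual ascent for LP: min 9*x1 + 14*x2, 6*x1 + 6*x2 = 12, 0 <= x_i <= 11
Step 1: y^k = 0.0, reduced costs: (9.0, 14.0)
  x^k = (0.0, 0.0), subgradient = b - a^T x = 12.0
  y^{k+1} = 0.0 + 0.1*12.0 = 1.2
Step 2: y^k = 1.2, reduced costs: (1.8, 6.8)
  x^k = (0.0, 0.0), subgradient = b - a^T x = 12.0
  y^{k+1} = 1.2 + 0.1*12.0 = 2.4
Dual objective at y_2 = 2.4: reduced costs (-5.4, -0.4), box minimizer x = (11.0, 11.0)
g(y_2) = b*y + (c1 - a1*y)*x1 + (c2 - a2*y)*x2 = 12*2.4 + (-5.4)*11.0 + (-0.4)*11.0 = 28.8 - 59.4 - 4.4 = -35.0


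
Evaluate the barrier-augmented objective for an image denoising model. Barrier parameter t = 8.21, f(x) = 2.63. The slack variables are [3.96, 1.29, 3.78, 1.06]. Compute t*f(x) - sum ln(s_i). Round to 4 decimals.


Step 1: Compute log-barrier.
ln values: [1.3762, 0.2546, 1.3297, 0.0583]
phi = -(1.3762 + 0.2546 + 1.3297 + 0.0583) = -3.0189
Step 2: Compute augmented objective.
t*f(x) = 8.21*2.63 = 21.5923
Total = 21.5923 - 3.0189 = 18.5734


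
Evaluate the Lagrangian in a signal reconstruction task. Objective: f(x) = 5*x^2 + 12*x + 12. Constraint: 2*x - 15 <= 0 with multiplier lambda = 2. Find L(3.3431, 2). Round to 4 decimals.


Step 1: Evaluate f(x).
f(3.3431) = 5*3.3431^2 + 12*3.3431 + 12 = 107.9988
Step 2: Evaluate g(x).
g(3.3431) = 2*3.3431 - 15 = -8.3138
Step 3: Compute Lagrangian.
L = 107.9988 + 2*-8.3138 = 91.3712


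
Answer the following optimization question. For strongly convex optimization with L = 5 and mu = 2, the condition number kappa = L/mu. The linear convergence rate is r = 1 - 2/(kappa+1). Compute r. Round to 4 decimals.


Step 1: Compute the condition number.
kappa = L/mu = 5/2 = 2.5
Step 2: Compute the convergence rate.
r = 1 - 2/(kappa + 1) = 1 - 2*mu/(L + mu) = (L - mu)/(L + mu) = 3/7 = 0.4286


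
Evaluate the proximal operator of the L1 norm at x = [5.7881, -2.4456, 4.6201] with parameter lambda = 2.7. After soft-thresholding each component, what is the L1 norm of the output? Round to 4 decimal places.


Soft-thresholding with lambda = 2.7:
prox(5.7881) = sign(5.7881)*max(|5.7881| - 2.7, 0) = 3.0881
prox(-2.4456) = sign(-2.4456)*max(|-2.4456| - 2.7, 0) = 0.0
prox(4.6201) = sign(4.6201)*max(|4.6201| - 2.7, 0) = 1.9201
prox(x) = [3.0881, 0.0, 1.9201]
||prox(x)||_1 = 3.0881 + 0.0 + 1.9201 = 5.0082


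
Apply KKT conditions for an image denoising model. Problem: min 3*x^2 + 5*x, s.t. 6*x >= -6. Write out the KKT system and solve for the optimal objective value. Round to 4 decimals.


Step 1: Try lambda = 0 (constraint inactive).
Stationarity: 2*3*x + 5 = 0
x* = -5/(2*3) = -5/6 = -0.8333 (rounded; the exact value -5/6 is used below)
Check constraint: 6*-0.8333 = -4.9998 >= -6 -- satisfied.
Step 2: Compute optimal value.
f(x*) = 3*(-5/6)^2 + 5*(-5/6) = -2.0833


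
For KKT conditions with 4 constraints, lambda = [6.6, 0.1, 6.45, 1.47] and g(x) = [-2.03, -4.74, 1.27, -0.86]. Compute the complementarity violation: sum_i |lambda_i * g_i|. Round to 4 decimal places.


KKT complementary slackness check:
lambda_1 * g_1 = 6.6 * -2.03 = -13.398
lambda_2 * g_2 = 0.1 * -4.74 = -0.474
lambda_3 * g_3 = 6.45 * 1.27 = 8.1915
lambda_4 * g_4 = 1.47 * -0.86 = -1.2642
Total violation = 13.398 + 0.474 + 8.1915 + 1.2642 = 23.3277


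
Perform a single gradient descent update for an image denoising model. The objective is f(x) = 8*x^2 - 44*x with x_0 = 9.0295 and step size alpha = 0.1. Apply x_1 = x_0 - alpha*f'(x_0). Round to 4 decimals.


We compute the gradient at x_0 and apply the update.
f'(x) = 16*x - 44
f'(9.0295) = 16*9.0295 - 44 = 100.472
x_1 = 9.0295 - 0.1*100.472 = -1.0177


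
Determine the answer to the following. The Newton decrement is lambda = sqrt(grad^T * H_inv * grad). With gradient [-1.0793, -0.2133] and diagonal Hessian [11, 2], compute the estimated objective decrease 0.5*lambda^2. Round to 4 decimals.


Step 1: H is diagonal, so H^(-1) * g = [-0.0981, -0.1067].
Step 2: g^T H^(-1) g = sum_i g_i^2 / H_ii
  = (-1.0793)^2/11 + (-0.2133)^2/2
  = 0.1059 + 0.0227 = 0.1286
Step 3: Objective decrease = 0.5 * g^T H^(-1) g = 0.0643


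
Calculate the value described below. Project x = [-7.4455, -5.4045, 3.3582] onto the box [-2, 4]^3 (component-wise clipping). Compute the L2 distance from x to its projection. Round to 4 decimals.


Project each component onto [-2, 4].
clip(-7.4455) = -2.0, clip(-5.4045) = -2.0, clip(3.3582) = 3.3582
Projection = [-2.0, -2.0, 3.3582]
Squared diffs: [29.6535, 11.5906, 0.0]
Distance = sqrt(41.2441) = 6.4222


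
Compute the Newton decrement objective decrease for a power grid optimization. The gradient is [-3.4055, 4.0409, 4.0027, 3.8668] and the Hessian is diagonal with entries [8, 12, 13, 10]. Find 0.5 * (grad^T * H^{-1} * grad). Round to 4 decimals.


Step 1: H is diagonal, so H^(-1) * g = [-0.4257, 0.3367, 0.3079, 0.3867].
Step 2: g^T H^(-1) g = sum_i g_i^2 / H_ii
  = (-3.4055)^2/8 + (4.0409)^2/12 + (4.0027)^2/13 + (3.8668)^2/10
  = 1.4497 + 1.3607 + 1.2324 + 1.4952 = 5.5381
Step 3: Objective decrease = 0.5 * g^T H^(-1) g = 2.769


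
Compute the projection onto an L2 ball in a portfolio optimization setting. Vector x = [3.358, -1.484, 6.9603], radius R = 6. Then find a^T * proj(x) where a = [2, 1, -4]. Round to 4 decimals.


Step 1: Compute ||x|| (intermediates to 6 decimals).
||x|| = sqrt(3.358^2 + (-1.484)^2 + 6.9603^2) = 7.869193
Step 2: Project.
Since ||x|| > R, scale = R/||x|| = 6/7.869193 = 0.762467, proj(x) = scale * x
proj(x) = [2.560364, -1.131501, 5.306999]
Step 3: Dot product.
a^T * proj(x) = 2*2.560364 + 1*(-1.131501) - 4*5.306999 = -17.2388


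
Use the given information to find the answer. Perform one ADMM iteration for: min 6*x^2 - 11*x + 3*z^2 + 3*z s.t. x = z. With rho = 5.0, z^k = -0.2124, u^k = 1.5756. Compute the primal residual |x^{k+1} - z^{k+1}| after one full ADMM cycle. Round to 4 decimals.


ADMM iteration with rho = 5.0, z^k = -0.2124, u^k = 1.5756
Step 1: x-update.
Minimize 6*x^2 - 11*x + (5.0/2)*(x + 0.2124 + 1.5756)^2
FOC: (2*6 + 5.0)*x = 11 + 5.0*(-0.2124 - 1.5756)
x^{k+1} = 0.1212
Step 2: z-update.
Minimize 3*z^2 + 3*z + (5.0/2)*(0.1212 - z + 1.5756)^2
FOC: (2*3 + 5.0)*z = -3 + 5.0*(0.1212 + 1.5756)
z^{k+1} = 0.4985
Step 3: u-update.
u^{k+1} = 1.5756 + 0.1212 - 0.4985 = 1.1982
Step 4: Primal residual = |0.1212 - 0.4985| = 0.3774


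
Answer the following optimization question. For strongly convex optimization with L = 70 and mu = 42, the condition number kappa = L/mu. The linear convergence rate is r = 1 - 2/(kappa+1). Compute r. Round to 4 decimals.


Step 1: Compute the condition number.
kappa = L/mu = 70/42 = 1.6667
Step 2: Compute the convergence rate.
r = 1 - 2/(kappa + 1) = 1 - 2*mu/(L + mu) = (L - mu)/(L + mu) = 28/112 = 0.25


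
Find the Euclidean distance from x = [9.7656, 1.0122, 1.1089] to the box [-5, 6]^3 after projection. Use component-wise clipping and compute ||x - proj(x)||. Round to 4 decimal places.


Project each component onto [-5, 6].
clip(9.7656) = 6.0, clip(1.0122) = 1.0122, clip(1.1089) = 1.1089
Projection = [6.0, 1.0122, 1.1089]
Squared diffs: [14.1797, 0.0, 0.0]
Distance = sqrt(14.1797) = 3.7656


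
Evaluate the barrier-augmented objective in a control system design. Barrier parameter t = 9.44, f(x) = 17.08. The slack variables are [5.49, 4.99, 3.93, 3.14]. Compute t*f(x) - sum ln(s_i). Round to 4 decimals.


Step 1: Compute log-barrier.
ln values: [1.7029, 1.6074, 1.3686, 1.1442]
phi = -(1.7029 + 1.6074 + 1.3686 + 1.1442) = -5.8232
Step 2: Compute augmented objective.
t*f(x) = 9.44*17.08 = 161.2352
Total = 161.2352 - 5.8232 = 155.412


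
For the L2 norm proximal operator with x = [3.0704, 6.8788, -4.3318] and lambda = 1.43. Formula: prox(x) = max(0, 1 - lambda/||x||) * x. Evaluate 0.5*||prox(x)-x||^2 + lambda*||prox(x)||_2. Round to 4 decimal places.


Step 1: Compute ||x||.
||x|| = 8.6896
Step 2: Compute scaling factor.
scale = max(0, 1 - 1.43/8.6896) = 0.8354
Step 3: prox(x) = [2.5651, 5.7468, -3.6189]
||prox(x)|| = 7.2596
Step 4: Proximal objective.
0.5*||prox-x||^2 = 1.0225
lambda*||prox|| = 10.3812
Total = 11.4037


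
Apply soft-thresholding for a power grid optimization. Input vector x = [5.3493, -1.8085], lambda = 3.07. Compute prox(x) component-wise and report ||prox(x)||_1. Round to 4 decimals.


Soft-thresholding with lambda = 3.07:
prox(5.3493) = sign(5.3493)*max(|5.3493| - 3.07, 0) = 2.2793
prox(-1.8085) = sign(-1.8085)*max(|-1.8085| - 3.07, 0) = 0.0
prox(x) = [2.2793, 0.0]
||prox(x)||_1 = 2.2793 + 0.0 = 2.2793


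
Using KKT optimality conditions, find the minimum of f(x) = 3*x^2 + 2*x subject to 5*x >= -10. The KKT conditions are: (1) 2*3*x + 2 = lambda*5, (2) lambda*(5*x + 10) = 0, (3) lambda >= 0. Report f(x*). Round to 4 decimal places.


Step 1: Try lambda = 0 (constraint inactive).
Stationarity: 2*3*x + 2 = 0
x* = -2/(2*3) = -1/3 = -0.3333 (rounded; the exact value -1/3 is used below)
Check constraint: 5*-0.3333 = -1.6665 >= -10 -- satisfied.
Step 2: Compute optimal value.
f(x*) = 3*(-1/3)^2 + 2*(-1/3) = -0.3333


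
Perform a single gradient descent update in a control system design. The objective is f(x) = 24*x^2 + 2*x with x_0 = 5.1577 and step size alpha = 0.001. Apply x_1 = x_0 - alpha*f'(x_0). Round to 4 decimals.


We compute the gradient at x_0 and apply the update.
f'(x) = 48*x + 2
f'(5.1577) = 48*5.1577 + 2 = 249.5696
x_1 = 5.1577 - 0.001*249.5696 = 4.9081


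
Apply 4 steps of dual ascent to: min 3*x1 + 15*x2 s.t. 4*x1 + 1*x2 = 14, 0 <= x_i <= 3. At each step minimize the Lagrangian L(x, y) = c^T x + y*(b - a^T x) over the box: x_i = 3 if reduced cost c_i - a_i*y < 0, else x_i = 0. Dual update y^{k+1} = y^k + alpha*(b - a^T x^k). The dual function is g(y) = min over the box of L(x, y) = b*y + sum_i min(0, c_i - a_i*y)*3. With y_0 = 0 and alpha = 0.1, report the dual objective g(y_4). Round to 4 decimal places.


Dual ascent for LP: min 3*x1 + 15*x2, 4*x1 + 1*x2 = 14, 0 <= x_i <= 3
Step 1: y^k = 0.0, reduced costs: (3.0, 15.0)
  x^k = (0.0, 0.0), subgradient = b - a^T x = 14.0
  y^{k+1} = 0.0 + 0.1*14.0 = 1.4
Step 2: y^k = 1.4, reduced costs: (-2.6, 13.6)
  x^k = (3.0, 0.0), subgradient = b - a^T x = 2.0
  y^{k+1} = 1.4 + 0.1*2.0 = 1.6
Step 3: y^k = 1.6, reduced costs: (-3.4, 13.4)
  x^k = (3.0, 0.0), subgradient = b - a^T x = 2.0
  y^{k+1} = 1.6 + 0.1*2.0 = 1.8
Step 4: y^k = 1.8, reduced costs: (-4.2, 13.2)
  x^k = (3.0, 0.0), subgradient = b - a^T x = 2.0
  y^{k+1} = 1.8 + 0.1*2.0 = 2.0
Dual objective at y_4 = 2.0: reduced costs (-5.0, 13.0), box minimizer x = (3.0, 0.0)
g(y_4) = b*y + (c1 - a1*y)*x1 + (c2 - a2*y)*x2 = 14*2.0 + (-5.0)*3.0 + 13.0*0.0 = 28.0 - 15.0 + 0.0 = 13.0


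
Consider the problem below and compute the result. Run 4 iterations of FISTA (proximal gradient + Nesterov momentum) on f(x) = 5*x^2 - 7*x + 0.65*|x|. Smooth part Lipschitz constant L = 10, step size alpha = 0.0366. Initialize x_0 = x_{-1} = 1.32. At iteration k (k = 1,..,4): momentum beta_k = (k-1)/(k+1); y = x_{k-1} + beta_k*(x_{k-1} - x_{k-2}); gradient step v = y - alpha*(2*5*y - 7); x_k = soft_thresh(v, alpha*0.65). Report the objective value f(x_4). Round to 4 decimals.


FISTA on f(x) = 5*x^2 - 7*x + 0.65*|x|
L = 10, alpha = 0.0366
Iteration 1: beta = 0.0, y = 1.32 + 0.0*(1.32 - 1.32) = 1.32
  grad(y) = 6.2, v = y - alpha*grad = 1.0931
  prox(v) = soft_thresh(1.0931, 0.0238) = 1.0693
Iteration 2: beta = 0.3333, y = 1.0693 + 0.3333*(1.0693 - 1.32) = 0.9857
  grad(y) = 2.8572, v = y - alpha*grad = 0.8811
  prox(v) = soft_thresh(0.8811, 0.0238) = 0.8574
Iteration 3: beta = 0.5, y = 0.8574 + 0.5*(0.8574 - 1.0693) = 0.7514
  grad(y) = 0.5139, v = y - alpha*grad = 0.7326
  prox(v) = soft_thresh(0.7326, 0.0238) = 0.7088
Iteration 4: beta = 0.6, y = 0.7088 + 0.6*(0.7088 - 0.8574) = 0.6197
  grad(y) = -0.8035, v = y - alpha*grad = 0.6491
  prox(v) = soft_thresh(0.6491, 0.0238) = 0.6253
f(x_4) = 5*0.6253^2 - 7*0.6253 + 0.65*|0.6253| = -2.0157


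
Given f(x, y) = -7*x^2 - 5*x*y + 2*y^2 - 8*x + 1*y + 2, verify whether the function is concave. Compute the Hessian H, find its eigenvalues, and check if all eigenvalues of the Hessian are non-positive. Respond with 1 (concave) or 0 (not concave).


The Hessian of f(x,y) = -7*x^2 - 5*x*y + 2*y^2 - 8*x + 1*y + 2 is:
H = [[-14, -5], [-5, 4]]
Trace = -14 + 4 = -10
Determinant = -14*4 - (-5)^2 = -81
Discriminant = (-10)^2 - 4*-81 = 424.0
Eigenvalues: lambda_1 = -15.2956, lambda_2 = 5.2956
The function is not concave.

0


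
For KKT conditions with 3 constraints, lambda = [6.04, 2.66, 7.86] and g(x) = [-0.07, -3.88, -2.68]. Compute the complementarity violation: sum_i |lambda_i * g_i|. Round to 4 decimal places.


KKT complementary slackness check:
lambda_1 * g_1 = 6.04 * -0.07 = -0.4228
lambda_2 * g_2 = 2.66 * -3.88 = -10.3208
lambda_3 * g_3 = 7.86 * -2.68 = -21.0648
Total violation = 0.4228 + 10.3208 + 21.0648 = 31.8084


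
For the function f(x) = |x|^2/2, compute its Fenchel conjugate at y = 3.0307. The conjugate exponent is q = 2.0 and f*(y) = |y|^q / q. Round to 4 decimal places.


The conjugate exponent q satisfies 1/p + 1/q = 1.
p = 2, so q = 2/(2 - 1) = 2.0
|y|^q = 3.0307^2.0 = 9.1851
f*(3.0307) = 9.1851 / 2.0 = 4.5926


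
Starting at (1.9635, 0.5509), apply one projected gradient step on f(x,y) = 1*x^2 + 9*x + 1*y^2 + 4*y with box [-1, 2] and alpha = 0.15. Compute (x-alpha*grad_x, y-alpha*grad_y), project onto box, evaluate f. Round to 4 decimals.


Step 1: Compute gradient at (1.9635, 0.5509).
grad_x = 2*1*1.9635 + 9 = 12.927
grad_y = 2*1*0.5509 + 4 = 5.1018
Step 2: Gradient step.
x_raw = 1.9635 - 0.15*12.927 = 0.0245
y_raw = 0.5509 - 0.15*5.1018 = -0.2144
Step 3: Project onto [-1, 2].
x_proj = clip(0.0245) = 0.0245
y_proj = clip(-0.2144) = -0.2144
Step 4: Evaluate f.
f(0.0245, -0.2144) = -0.5909


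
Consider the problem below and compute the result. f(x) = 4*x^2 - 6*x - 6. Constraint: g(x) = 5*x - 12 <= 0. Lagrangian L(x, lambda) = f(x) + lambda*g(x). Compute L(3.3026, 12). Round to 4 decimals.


Step 1: Evaluate f(x).
f(3.3026) = 4*3.3026^2 - 6*3.3026 - 6 = 17.8131
Step 2: Evaluate g(x).
g(3.3026) = 5*3.3026 - 12 = 4.513
Step 3: Compute Lagrangian.
L = 17.8131 + 12*4.513 = 71.9691


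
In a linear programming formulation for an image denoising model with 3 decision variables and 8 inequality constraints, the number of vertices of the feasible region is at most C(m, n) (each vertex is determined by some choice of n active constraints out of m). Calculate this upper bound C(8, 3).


Each vertex corresponds to some choice of n active constraints out of m, so the number of vertices is at most C(m, n) = m! / (n!(m-n)!).
m = 8, n = 3
Numerator: 8 * 7 * 6
Denominator: 3! = 6
C(8, 3) = 56


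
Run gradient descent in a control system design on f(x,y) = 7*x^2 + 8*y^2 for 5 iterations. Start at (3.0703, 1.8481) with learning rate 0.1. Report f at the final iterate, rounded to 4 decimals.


Gradient descent on f(x,y) = 7*x^2 + 8*y^2.
Starting point: (3.0703, 1.8481), alpha = 0.1
Step 1: grad_x = 2*7*3.0703 = 42.9842, grad_y = 2*8*1.8481 = 29.5696
  x_1 = 3.0703 - 0.1*42.9842 = -1.2281
  y_1 = 1.8481 - 0.1*29.5696 = -1.1089
Step 2: grad_x = 2*7*-1.2281 = -17.1937, grad_y = 2*8*-1.1089 = -17.7418
  x_2 = -1.2281 - 0.1*-17.1937 = 0.4912
  y_2 = -1.1089 - 0.1*-17.7418 = 0.6653
Step 3: grad_x = 2*7*0.4912 = 6.8775, grad_y = 2*8*0.6653 = 10.6451
  x_3 = 0.4912 - 0.1*6.8775 = -0.1965
  y_3 = 0.6653 - 0.1*10.6451 = -0.3992
Step 4: grad_x = 2*7*-0.1965 = -2.751, grad_y = 2*8*-0.3992 = -6.387
  x_4 = -0.1965 - 0.1*-2.751 = 0.0786
  y_4 = -0.3992 - 0.1*-6.387 = 0.2395
Step 5: grad_x = 2*7*0.0786 = 1.1004, grad_y = 2*8*0.2395 = 3.8322
  x_5 = 0.0786 - 0.1*1.1004 = -0.0314
  y_5 = 0.2395 - 0.1*3.8322 = -0.1437
f(-0.0314, -0.1437) = 7*(-0.0314)^2 + 8*(-0.1437)^2 = 0.1721


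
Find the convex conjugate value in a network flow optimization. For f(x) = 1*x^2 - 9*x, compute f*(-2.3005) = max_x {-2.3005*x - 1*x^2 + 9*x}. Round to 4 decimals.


f*(y) = sup_x {y*x - a*x^2 - b*x} = sup_x {(y-b)*x - a*x^2}
FOC: (y - b) - 2a*x = 0 => x* = (y - b)/(2a)
x* = (-2.3005 + 9)/(2*1) = 3.3498
f*(-2.3005) = (y-b)^2/(4a) = (-2.3005 + 9)^2/(4*1)
= 44.8833/4 = 11.2208


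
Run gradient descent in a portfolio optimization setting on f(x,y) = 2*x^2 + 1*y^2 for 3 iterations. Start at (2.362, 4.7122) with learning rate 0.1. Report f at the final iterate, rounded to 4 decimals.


Gradient descent on f(x,y) = 2*x^2 + 1*y^2.
Starting point: (2.362, 4.7122), alpha = 0.1
Step 1: grad_x = 2*2*2.362 = 9.448, grad_y = 2*1*4.7122 = 9.4244
  x_1 = 2.362 - 0.1*9.448 = 1.4172
  y_1 = 4.7122 - 0.1*9.4244 = 3.7698
Step 2: grad_x = 2*2*1.4172 = 5.6688, grad_y = 2*1*3.7698 = 7.5395
  x_2 = 1.4172 - 0.1*5.6688 = 0.8503
  y_2 = 3.7698 - 0.1*7.5395 = 3.0158
Step 3: grad_x = 2*2*0.8503 = 3.4013, grad_y = 2*1*3.0158 = 6.0316
  x_3 = 0.8503 - 0.1*3.4013 = 0.5102
  y_3 = 3.0158 - 0.1*6.0316 = 2.4126
f(0.5102, 2.4126) = 2*0.5102^2 + 1*2.4126^2 = 6.3415


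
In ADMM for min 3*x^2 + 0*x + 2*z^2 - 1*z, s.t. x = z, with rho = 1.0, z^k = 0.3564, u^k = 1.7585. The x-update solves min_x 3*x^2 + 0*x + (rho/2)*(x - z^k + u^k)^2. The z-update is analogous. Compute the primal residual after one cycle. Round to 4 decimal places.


ADMM iteration with rho = 1.0, z^k = 0.3564, u^k = 1.7585
Step 1: x-update.
Minimize 3*x^2 + 0*x + (1.0/2)*(x - 0.3564 + 1.7585)^2
FOC: (2*3 + 1.0)*x = 0 + 1.0*(0.3564 - 1.7585)
x^{k+1} = -0.2003
Step 2: z-update.
Minimize 2*z^2 - 1*z + (1.0/2)*(-0.2003 - z + 1.7585)^2
FOC: (2*2 + 1.0)*z = 1 + 1.0*(-0.2003 + 1.7585)
z^{k+1} = 0.5116
Step 3: u-update.
u^{k+1} = 1.7585 - 0.2003 - 0.5116 = 1.0466
Step 4: Primal residual = |-0.2003 - 0.5116| = 0.7119


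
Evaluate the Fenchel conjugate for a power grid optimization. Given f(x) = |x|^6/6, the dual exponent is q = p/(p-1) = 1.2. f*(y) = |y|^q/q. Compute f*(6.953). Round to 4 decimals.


The conjugate exponent q satisfies 1/p + 1/q = 1.
p = 6, so q = 6/(6 - 1) = 1.2
|y|^q = 6.953^1.2 = 10.2472
f*(6.953) = 10.2472 / 1.2 = 8.5394


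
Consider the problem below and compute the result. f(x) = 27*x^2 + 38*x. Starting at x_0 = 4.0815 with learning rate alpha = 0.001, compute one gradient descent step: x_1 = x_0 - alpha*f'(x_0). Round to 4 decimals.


We compute the gradient at x_0 and apply the update.
f'(x) = 54*x + 38
f'(4.0815) = 54*4.0815 + 38 = 258.401
x_1 = 4.0815 - 0.001*258.401 = 3.8231


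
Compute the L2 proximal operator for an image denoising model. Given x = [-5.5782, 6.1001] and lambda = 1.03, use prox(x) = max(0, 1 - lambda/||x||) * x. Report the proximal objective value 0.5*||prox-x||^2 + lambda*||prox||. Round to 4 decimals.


Step 1: Compute ||x||.
||x|| = 8.266
Step 2: Compute scaling factor.
scale = max(0, 1 - 1.03/8.266) = 0.8754
Step 3: prox(x) = [-4.8831, 5.34]
||prox(x)|| = 7.236
Step 4: Proximal objective.
0.5*||prox-x||^2 = 0.5305
lambda*||prox|| = 7.4531
Total = 7.9836


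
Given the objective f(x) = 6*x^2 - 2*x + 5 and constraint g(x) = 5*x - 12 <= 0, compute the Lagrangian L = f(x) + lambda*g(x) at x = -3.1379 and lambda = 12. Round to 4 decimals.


Step 1: Evaluate f(x).
f(-3.1379) = 6*(-3.1379)^2 - 2*(-3.1379) + 5 = 70.3543
Step 2: Evaluate g(x).
g(-3.1379) = 5*-3.1379 - 12 = -27.6895
Step 3: Compute Lagrangian.
L = 70.3543 + 12*-27.6895 = -261.9197


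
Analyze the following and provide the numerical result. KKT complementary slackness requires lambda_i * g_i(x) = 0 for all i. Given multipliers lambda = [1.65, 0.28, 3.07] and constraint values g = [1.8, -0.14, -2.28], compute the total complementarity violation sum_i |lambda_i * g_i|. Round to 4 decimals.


KKT complementary slackness check:
lambda_1 * g_1 = 1.65 * 1.8 = 2.97
lambda_2 * g_2 = 0.28 * -0.14 = -0.0392
lambda_3 * g_3 = 3.07 * -2.28 = -6.9996
Total violation = 2.97 + 0.0392 + 6.9996 = 10.0088
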